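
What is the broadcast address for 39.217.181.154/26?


Network: 39.217.181.128/26
Host bits = 6
Set all host bits to 1:
Broadcast: 39.217.181.191


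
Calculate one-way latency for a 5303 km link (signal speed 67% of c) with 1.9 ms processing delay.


Speed = 0.67 * 3e5 km/s = 201000 km/s
Propagation delay = 5303 / 201000 = 0.0264 s = 26.3831 ms
Processing delay = 1.9 ms
Total one-way latency = 28.2831 ms


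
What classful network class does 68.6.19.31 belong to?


First octet: 68
Binary: 01000100
0xxxxxxx -> Class A (1-126)
Class A, default mask 255.0.0.0 (/8)


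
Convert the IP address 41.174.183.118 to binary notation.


41 = 00101001
174 = 10101110
183 = 10110111
118 = 01110110
Binary: 00101001.10101110.10110111.01110110


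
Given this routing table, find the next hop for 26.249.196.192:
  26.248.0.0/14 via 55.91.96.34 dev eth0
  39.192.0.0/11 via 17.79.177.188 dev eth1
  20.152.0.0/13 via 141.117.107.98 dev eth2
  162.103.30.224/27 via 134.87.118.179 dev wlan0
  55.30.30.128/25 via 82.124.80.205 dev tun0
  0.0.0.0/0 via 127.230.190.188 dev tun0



Longest prefix match for 26.249.196.192:
  /14 26.248.0.0: MATCH
  /11 39.192.0.0: no
  /13 20.152.0.0: no
  /27 162.103.30.224: no
  /25 55.30.30.128: no
  /0 0.0.0.0: MATCH
Selected: next-hop 55.91.96.34 via eth0 (matched /14)


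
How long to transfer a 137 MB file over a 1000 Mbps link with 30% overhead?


Effective throughput = 1000 * (1 - 30/100) = 700 Mbps
File size in Mb = 137 * 8 = 1096 Mb
Time = 1096 / 700
Time = 1.5657 seconds


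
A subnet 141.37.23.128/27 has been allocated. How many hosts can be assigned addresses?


Host bits = 32 - 27 = 5
Total addresses = 2^5 = 32
Usable = total - 2 (network and broadcast)
Usable hosts: 30


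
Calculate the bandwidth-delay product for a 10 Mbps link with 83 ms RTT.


BDP = bandwidth * RTT
= 10 Mbps * 83 ms
= 10 * 1e6 * 83 / 1000 bits
= 830000 bits
= 103750 bytes
= 101.3184 KB
BDP = 830000 bits (103750 bytes)


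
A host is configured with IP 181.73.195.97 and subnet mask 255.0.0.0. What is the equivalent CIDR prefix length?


Binary: 11111111.00000000.00000000.00000000
Count leading 1s
Prefix: /8


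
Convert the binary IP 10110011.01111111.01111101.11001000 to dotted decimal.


10110011 = 179
01111111 = 127
01111101 = 125
11001000 = 200
IP: 179.127.125.200


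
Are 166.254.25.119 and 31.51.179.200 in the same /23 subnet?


Mask: 255.255.254.0
166.254.25.119 AND mask = 166.254.24.0
31.51.179.200 AND mask = 31.51.178.0
No, different subnets (166.254.24.0 vs 31.51.178.0)


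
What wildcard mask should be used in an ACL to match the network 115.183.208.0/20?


Subnet mask: 255.255.240.0
Wildcard = 255.255.255.255 - subnet mask
255 - 255 = 0
255 - 255 = 0
255 - 240 = 15
255 - 0 = 255
Wildcard: 0.0.15.255


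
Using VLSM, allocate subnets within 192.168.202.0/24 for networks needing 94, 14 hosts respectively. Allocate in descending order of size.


94 hosts -> /25 (126 usable): 192.168.202.0/25
14 hosts -> /28 (14 usable): 192.168.202.128/28
Allocation: 192.168.202.0/25 (94 hosts, 126 usable); 192.168.202.128/28 (14 hosts, 14 usable)


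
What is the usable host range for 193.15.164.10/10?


Network: 193.0.0.0
Broadcast: 193.63.255.255
First usable = network + 1
Last usable = broadcast - 1
Range: 193.0.0.1 to 193.63.255.254


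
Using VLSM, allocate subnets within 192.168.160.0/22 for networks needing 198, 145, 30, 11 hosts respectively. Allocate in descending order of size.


198 hosts -> /24 (254 usable): 192.168.160.0/24
145 hosts -> /24 (254 usable): 192.168.161.0/24
30 hosts -> /27 (30 usable): 192.168.162.0/27
11 hosts -> /28 (14 usable): 192.168.162.32/28
Allocation: 192.168.160.0/24 (198 hosts, 254 usable); 192.168.161.0/24 (145 hosts, 254 usable); 192.168.162.0/27 (30 hosts, 30 usable); 192.168.162.32/28 (11 hosts, 14 usable)


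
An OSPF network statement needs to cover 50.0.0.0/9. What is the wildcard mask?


Subnet mask: 255.128.0.0
Wildcard = 255.255.255.255 - subnet mask
255 - 255 = 0
255 - 128 = 127
255 - 0 = 255
255 - 0 = 255
Wildcard: 0.127.255.255


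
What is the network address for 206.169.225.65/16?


IP:   11001110.10101001.11100001.01000001
Mask: 11111111.11111111.00000000.00000000
AND operation:
Net:  11001110.10101001.00000000.00000000
Network: 206.169.0.0/16


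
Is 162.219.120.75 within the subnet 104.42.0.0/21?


Subnet network: 104.42.0.0
Test IP AND mask: 162.219.120.0
No, 162.219.120.75 is not in 104.42.0.0/21


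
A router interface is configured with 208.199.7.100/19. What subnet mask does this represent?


/19 means 19 network bits, 13 host bits
Binary: 11111111111111111110000000000000
Mask: 255.255.224.0


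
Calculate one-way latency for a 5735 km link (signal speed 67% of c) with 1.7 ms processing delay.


Speed = 0.67 * 3e5 km/s = 201000 km/s
Propagation delay = 5735 / 201000 = 0.0285 s = 28.5323 ms
Processing delay = 1.7 ms
Total one-way latency = 30.2323 ms


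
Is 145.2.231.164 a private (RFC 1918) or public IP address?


RFC 1918 private ranges:
  10.0.0.0/8 (10.0.0.0 - 10.255.255.255)
  172.16.0.0/12 (172.16.0.0 - 172.31.255.255)
  192.168.0.0/16 (192.168.0.0 - 192.168.255.255)
Public (not in any RFC 1918 range)


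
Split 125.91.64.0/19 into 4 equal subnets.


New prefix = 19 + 2 = 21
Each subnet has 2048 addresses
  125.91.64.0/21
  125.91.72.0/21
  125.91.80.0/21
  125.91.88.0/21
Subnets: 125.91.64.0/21, 125.91.72.0/21, 125.91.80.0/21, 125.91.88.0/21


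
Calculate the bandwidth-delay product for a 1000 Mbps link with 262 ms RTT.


BDP = bandwidth * RTT
= 1000 Mbps * 262 ms
= 1000 * 1e6 * 262 / 1000 bits
= 262000000 bits
= 32750000 bytes
= 31982.4219 KB
BDP = 262000000 bits (32750000 bytes)


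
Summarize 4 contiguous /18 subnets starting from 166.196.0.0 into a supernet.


Original prefix: /18
Number of subnets: 4 = 2^2
New prefix = 18 - 2 = 16
Supernet: 166.196.0.0/16


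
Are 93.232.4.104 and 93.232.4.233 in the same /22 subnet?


Mask: 255.255.252.0
93.232.4.104 AND mask = 93.232.4.0
93.232.4.233 AND mask = 93.232.4.0
Yes, same subnet (93.232.4.0)


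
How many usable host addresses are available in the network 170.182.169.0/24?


Host bits = 32 - 24 = 8
Total addresses = 2^8 = 256
Usable = total - 2 (network and broadcast)
Usable hosts: 254


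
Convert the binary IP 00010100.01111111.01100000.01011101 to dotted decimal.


00010100 = 20
01111111 = 127
01100000 = 96
01011101 = 93
IP: 20.127.96.93


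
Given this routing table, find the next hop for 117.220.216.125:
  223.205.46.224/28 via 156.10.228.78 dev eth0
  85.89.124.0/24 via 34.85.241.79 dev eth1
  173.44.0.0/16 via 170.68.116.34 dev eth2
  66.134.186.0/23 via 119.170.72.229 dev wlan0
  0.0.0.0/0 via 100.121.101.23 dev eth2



Longest prefix match for 117.220.216.125:
  /28 223.205.46.224: no
  /24 85.89.124.0: no
  /16 173.44.0.0: no
  /23 66.134.186.0: no
  /0 0.0.0.0: MATCH
Selected: next-hop 100.121.101.23 via eth2 (matched /0)


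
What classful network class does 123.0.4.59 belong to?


First octet: 123
Binary: 01111011
0xxxxxxx -> Class A (1-126)
Class A, default mask 255.0.0.0 (/8)


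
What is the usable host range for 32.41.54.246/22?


Network: 32.41.52.0
Broadcast: 32.41.55.255
First usable = network + 1
Last usable = broadcast - 1
Range: 32.41.52.1 to 32.41.55.254


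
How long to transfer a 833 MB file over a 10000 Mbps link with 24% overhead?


Effective throughput = 10000 * (1 - 24/100) = 7600 Mbps
File size in Mb = 833 * 8 = 6664 Mb
Time = 6664 / 7600
Time = 0.8768 seconds


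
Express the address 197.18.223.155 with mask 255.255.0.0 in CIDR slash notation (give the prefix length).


Binary: 11111111.11111111.00000000.00000000
Count leading 1s
Prefix: /16


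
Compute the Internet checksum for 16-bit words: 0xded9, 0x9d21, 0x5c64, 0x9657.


Sum all words (with carry folding):
+ 0xded9 = 0xded9
+ 0x9d21 = 0x7bfb
+ 0x5c64 = 0xd85f
+ 0x9657 = 0x6eb7
One's complement: ~0x6eb7
Checksum = 0x9148


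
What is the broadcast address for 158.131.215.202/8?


Network: 158.0.0.0/8
Host bits = 24
Set all host bits to 1:
Broadcast: 158.255.255.255


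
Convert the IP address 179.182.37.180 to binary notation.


179 = 10110011
182 = 10110110
37 = 00100101
180 = 10110100
Binary: 10110011.10110110.00100101.10110100


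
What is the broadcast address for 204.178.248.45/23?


Network: 204.178.248.0/23
Host bits = 9
Set all host bits to 1:
Broadcast: 204.178.249.255


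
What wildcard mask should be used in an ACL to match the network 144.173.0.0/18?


Subnet mask: 255.255.192.0
Wildcard = 255.255.255.255 - subnet mask
255 - 255 = 0
255 - 255 = 0
255 - 192 = 63
255 - 0 = 255
Wildcard: 0.0.63.255


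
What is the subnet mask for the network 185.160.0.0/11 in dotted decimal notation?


/11 means 11 network bits, 21 host bits
Binary: 11111111111000000000000000000000
Mask: 255.224.0.0


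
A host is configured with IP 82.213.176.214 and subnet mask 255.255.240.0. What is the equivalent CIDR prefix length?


Binary: 11111111.11111111.11110000.00000000
Count leading 1s
Prefix: /20


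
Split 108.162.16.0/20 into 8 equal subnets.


New prefix = 20 + 3 = 23
Each subnet has 512 addresses
  108.162.16.0/23
  108.162.18.0/23
  108.162.20.0/23
  108.162.22.0/23
  108.162.24.0/23
  108.162.26.0/23
  108.162.28.0/23
  108.162.30.0/23
Subnets: 108.162.16.0/23, 108.162.18.0/23, 108.162.20.0/23, 108.162.22.0/23, 108.162.24.0/23, 108.162.26.0/23, 108.162.28.0/23, 108.162.30.0/23


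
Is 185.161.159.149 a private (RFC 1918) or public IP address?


RFC 1918 private ranges:
  10.0.0.0/8 (10.0.0.0 - 10.255.255.255)
  172.16.0.0/12 (172.16.0.0 - 172.31.255.255)
  192.168.0.0/16 (192.168.0.0 - 192.168.255.255)
Public (not in any RFC 1918 range)


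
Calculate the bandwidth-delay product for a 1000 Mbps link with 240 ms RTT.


BDP = bandwidth * RTT
= 1000 Mbps * 240 ms
= 1000 * 1e6 * 240 / 1000 bits
= 240000000 bits
= 30000000 bytes
= 29296.875 KB
BDP = 240000000 bits (30000000 bytes)


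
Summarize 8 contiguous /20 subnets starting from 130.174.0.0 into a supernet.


Original prefix: /20
Number of subnets: 8 = 2^3
New prefix = 20 - 3 = 17
Supernet: 130.174.0.0/17


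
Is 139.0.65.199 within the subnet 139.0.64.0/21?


Subnet network: 139.0.64.0
Test IP AND mask: 139.0.64.0
Yes, 139.0.65.199 is in 139.0.64.0/21


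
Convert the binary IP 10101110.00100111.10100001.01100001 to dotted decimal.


10101110 = 174
00100111 = 39
10100001 = 161
01100001 = 97
IP: 174.39.161.97


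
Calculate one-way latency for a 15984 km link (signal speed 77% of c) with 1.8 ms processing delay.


Speed = 0.77 * 3e5 km/s = 231000 km/s
Propagation delay = 15984 / 231000 = 0.0692 s = 69.1948 ms
Processing delay = 1.8 ms
Total one-way latency = 70.9948 ms


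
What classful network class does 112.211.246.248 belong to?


First octet: 112
Binary: 01110000
0xxxxxxx -> Class A (1-126)
Class A, default mask 255.0.0.0 (/8)


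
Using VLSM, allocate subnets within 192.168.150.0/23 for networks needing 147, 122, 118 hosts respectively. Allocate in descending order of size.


147 hosts -> /24 (254 usable): 192.168.150.0/24
122 hosts -> /25 (126 usable): 192.168.151.0/25
118 hosts -> /25 (126 usable): 192.168.151.128/25
Allocation: 192.168.150.0/24 (147 hosts, 254 usable); 192.168.151.0/25 (122 hosts, 126 usable); 192.168.151.128/25 (118 hosts, 126 usable)


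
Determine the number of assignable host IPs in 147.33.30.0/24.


Host bits = 32 - 24 = 8
Total addresses = 2^8 = 256
Usable = total - 2 (network and broadcast)
Usable hosts: 254


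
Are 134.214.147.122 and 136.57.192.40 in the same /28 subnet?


Mask: 255.255.255.240
134.214.147.122 AND mask = 134.214.147.112
136.57.192.40 AND mask = 136.57.192.32
No, different subnets (134.214.147.112 vs 136.57.192.32)


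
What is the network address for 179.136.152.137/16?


IP:   10110011.10001000.10011000.10001001
Mask: 11111111.11111111.00000000.00000000
AND operation:
Net:  10110011.10001000.00000000.00000000
Network: 179.136.0.0/16


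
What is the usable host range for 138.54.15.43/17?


Network: 138.54.0.0
Broadcast: 138.54.127.255
First usable = network + 1
Last usable = broadcast - 1
Range: 138.54.0.1 to 138.54.127.254


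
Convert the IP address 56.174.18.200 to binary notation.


56 = 00111000
174 = 10101110
18 = 00010010
200 = 11001000
Binary: 00111000.10101110.00010010.11001000


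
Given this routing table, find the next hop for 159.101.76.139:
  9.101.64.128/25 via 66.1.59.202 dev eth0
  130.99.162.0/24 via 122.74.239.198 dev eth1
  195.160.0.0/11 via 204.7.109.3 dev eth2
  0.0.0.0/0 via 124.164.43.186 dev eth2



Longest prefix match for 159.101.76.139:
  /25 9.101.64.128: no
  /24 130.99.162.0: no
  /11 195.160.0.0: no
  /0 0.0.0.0: MATCH
Selected: next-hop 124.164.43.186 via eth2 (matched /0)


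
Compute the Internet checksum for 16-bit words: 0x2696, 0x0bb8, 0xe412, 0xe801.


Sum all words (with carry folding):
+ 0x2696 = 0x2696
+ 0x0bb8 = 0x324e
+ 0xe412 = 0x1661
+ 0xe801 = 0xfe62
One's complement: ~0xfe62
Checksum = 0x019d


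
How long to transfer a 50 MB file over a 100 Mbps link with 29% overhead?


Effective throughput = 100 * (1 - 29/100) = 71 Mbps
File size in Mb = 50 * 8 = 400 Mb
Time = 400 / 71
Time = 5.6338 seconds


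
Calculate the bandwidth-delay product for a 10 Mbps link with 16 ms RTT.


BDP = bandwidth * RTT
= 10 Mbps * 16 ms
= 10 * 1e6 * 16 / 1000 bits
= 160000 bits
= 20000 bytes
= 19.5312 KB
BDP = 160000 bits (20000 bytes)


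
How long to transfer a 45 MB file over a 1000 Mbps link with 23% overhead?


Effective throughput = 1000 * (1 - 23/100) = 770 Mbps
File size in Mb = 45 * 8 = 360 Mb
Time = 360 / 770
Time = 0.4675 seconds


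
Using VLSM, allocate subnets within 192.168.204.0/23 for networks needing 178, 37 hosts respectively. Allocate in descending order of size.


178 hosts -> /24 (254 usable): 192.168.204.0/24
37 hosts -> /26 (62 usable): 192.168.205.0/26
Allocation: 192.168.204.0/24 (178 hosts, 254 usable); 192.168.205.0/26 (37 hosts, 62 usable)


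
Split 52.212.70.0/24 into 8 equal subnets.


New prefix = 24 + 3 = 27
Each subnet has 32 addresses
  52.212.70.0/27
  52.212.70.32/27
  52.212.70.64/27
  52.212.70.96/27
  52.212.70.128/27
  52.212.70.160/27
  52.212.70.192/27
  52.212.70.224/27
Subnets: 52.212.70.0/27, 52.212.70.32/27, 52.212.70.64/27, 52.212.70.96/27, 52.212.70.128/27, 52.212.70.160/27, 52.212.70.192/27, 52.212.70.224/27


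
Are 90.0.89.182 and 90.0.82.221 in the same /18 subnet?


Mask: 255.255.192.0
90.0.89.182 AND mask = 90.0.64.0
90.0.82.221 AND mask = 90.0.64.0
Yes, same subnet (90.0.64.0)


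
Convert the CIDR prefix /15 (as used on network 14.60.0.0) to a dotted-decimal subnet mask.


/15 means 15 network bits, 17 host bits
Binary: 11111111111111100000000000000000
Mask: 255.254.0.0


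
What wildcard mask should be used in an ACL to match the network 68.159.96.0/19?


Subnet mask: 255.255.224.0
Wildcard = 255.255.255.255 - subnet mask
255 - 255 = 0
255 - 255 = 0
255 - 224 = 31
255 - 0 = 255
Wildcard: 0.0.31.255


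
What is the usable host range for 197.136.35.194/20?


Network: 197.136.32.0
Broadcast: 197.136.47.255
First usable = network + 1
Last usable = broadcast - 1
Range: 197.136.32.1 to 197.136.47.254


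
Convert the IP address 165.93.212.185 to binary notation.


165 = 10100101
93 = 01011101
212 = 11010100
185 = 10111001
Binary: 10100101.01011101.11010100.10111001


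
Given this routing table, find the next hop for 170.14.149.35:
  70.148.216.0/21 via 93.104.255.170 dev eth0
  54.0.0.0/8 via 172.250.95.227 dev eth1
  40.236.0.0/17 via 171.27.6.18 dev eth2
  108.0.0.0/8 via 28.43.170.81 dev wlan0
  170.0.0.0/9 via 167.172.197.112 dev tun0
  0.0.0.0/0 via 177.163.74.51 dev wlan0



Longest prefix match for 170.14.149.35:
  /21 70.148.216.0: no
  /8 54.0.0.0: no
  /17 40.236.0.0: no
  /8 108.0.0.0: no
  /9 170.0.0.0: MATCH
  /0 0.0.0.0: MATCH
Selected: next-hop 167.172.197.112 via tun0 (matched /9)


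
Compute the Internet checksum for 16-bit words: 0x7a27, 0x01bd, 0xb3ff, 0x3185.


Sum all words (with carry folding):
+ 0x7a27 = 0x7a27
+ 0x01bd = 0x7be4
+ 0xb3ff = 0x2fe4
+ 0x3185 = 0x6169
One's complement: ~0x6169
Checksum = 0x9e96


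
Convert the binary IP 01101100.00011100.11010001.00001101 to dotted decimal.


01101100 = 108
00011100 = 28
11010001 = 209
00001101 = 13
IP: 108.28.209.13


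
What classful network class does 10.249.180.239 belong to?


First octet: 10
Binary: 00001010
0xxxxxxx -> Class A (1-126)
Class A, default mask 255.0.0.0 (/8)


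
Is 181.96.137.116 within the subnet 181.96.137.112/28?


Subnet network: 181.96.137.112
Test IP AND mask: 181.96.137.112
Yes, 181.96.137.116 is in 181.96.137.112/28


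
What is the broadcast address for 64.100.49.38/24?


Network: 64.100.49.0/24
Host bits = 8
Set all host bits to 1:
Broadcast: 64.100.49.255


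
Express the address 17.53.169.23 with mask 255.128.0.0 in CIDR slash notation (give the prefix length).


Binary: 11111111.10000000.00000000.00000000
Count leading 1s
Prefix: /9


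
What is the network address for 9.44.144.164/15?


IP:   00001001.00101100.10010000.10100100
Mask: 11111111.11111110.00000000.00000000
AND operation:
Net:  00001001.00101100.00000000.00000000
Network: 9.44.0.0/15


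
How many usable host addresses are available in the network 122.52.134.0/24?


Host bits = 32 - 24 = 8
Total addresses = 2^8 = 256
Usable = total - 2 (network and broadcast)
Usable hosts: 254


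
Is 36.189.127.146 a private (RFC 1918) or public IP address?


RFC 1918 private ranges:
  10.0.0.0/8 (10.0.0.0 - 10.255.255.255)
  172.16.0.0/12 (172.16.0.0 - 172.31.255.255)
  192.168.0.0/16 (192.168.0.0 - 192.168.255.255)
Public (not in any RFC 1918 range)


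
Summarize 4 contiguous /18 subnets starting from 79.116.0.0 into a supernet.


Original prefix: /18
Number of subnets: 4 = 2^2
New prefix = 18 - 2 = 16
Supernet: 79.116.0.0/16


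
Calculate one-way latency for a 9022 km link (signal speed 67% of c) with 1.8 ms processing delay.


Speed = 0.67 * 3e5 km/s = 201000 km/s
Propagation delay = 9022 / 201000 = 0.0449 s = 44.8856 ms
Processing delay = 1.8 ms
Total one-way latency = 46.6856 ms


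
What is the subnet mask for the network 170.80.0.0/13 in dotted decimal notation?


/13 means 13 network bits, 19 host bits
Binary: 11111111111110000000000000000000
Mask: 255.248.0.0


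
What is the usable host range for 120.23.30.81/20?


Network: 120.23.16.0
Broadcast: 120.23.31.255
First usable = network + 1
Last usable = broadcast - 1
Range: 120.23.16.1 to 120.23.31.254


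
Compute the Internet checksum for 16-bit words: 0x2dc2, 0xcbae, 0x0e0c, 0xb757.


Sum all words (with carry folding):
+ 0x2dc2 = 0x2dc2
+ 0xcbae = 0xf970
+ 0x0e0c = 0x077d
+ 0xb757 = 0xbed4
One's complement: ~0xbed4
Checksum = 0x412b


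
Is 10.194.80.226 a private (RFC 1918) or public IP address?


RFC 1918 private ranges:
  10.0.0.0/8 (10.0.0.0 - 10.255.255.255)
  172.16.0.0/12 (172.16.0.0 - 172.31.255.255)
  192.168.0.0/16 (192.168.0.0 - 192.168.255.255)
Private (in 10.0.0.0/8)


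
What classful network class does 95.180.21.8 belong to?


First octet: 95
Binary: 01011111
0xxxxxxx -> Class A (1-126)
Class A, default mask 255.0.0.0 (/8)


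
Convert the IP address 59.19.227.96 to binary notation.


59 = 00111011
19 = 00010011
227 = 11100011
96 = 01100000
Binary: 00111011.00010011.11100011.01100000


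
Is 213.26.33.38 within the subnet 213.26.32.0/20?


Subnet network: 213.26.32.0
Test IP AND mask: 213.26.32.0
Yes, 213.26.33.38 is in 213.26.32.0/20


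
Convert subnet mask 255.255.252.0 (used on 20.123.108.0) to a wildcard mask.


Subnet mask: 255.255.252.0
Wildcard = 255.255.255.255 - subnet mask
255 - 255 = 0
255 - 255 = 0
255 - 252 = 3
255 - 0 = 255
Wildcard: 0.0.3.255


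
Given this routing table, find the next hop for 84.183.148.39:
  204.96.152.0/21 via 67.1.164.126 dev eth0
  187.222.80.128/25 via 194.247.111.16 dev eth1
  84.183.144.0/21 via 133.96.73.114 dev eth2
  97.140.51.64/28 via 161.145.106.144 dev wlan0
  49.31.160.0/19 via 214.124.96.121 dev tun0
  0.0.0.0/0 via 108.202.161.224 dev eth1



Longest prefix match for 84.183.148.39:
  /21 204.96.152.0: no
  /25 187.222.80.128: no
  /21 84.183.144.0: MATCH
  /28 97.140.51.64: no
  /19 49.31.160.0: no
  /0 0.0.0.0: MATCH
Selected: next-hop 133.96.73.114 via eth2 (matched /21)


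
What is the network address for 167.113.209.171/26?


IP:   10100111.01110001.11010001.10101011
Mask: 11111111.11111111.11111111.11000000
AND operation:
Net:  10100111.01110001.11010001.10000000
Network: 167.113.209.128/26


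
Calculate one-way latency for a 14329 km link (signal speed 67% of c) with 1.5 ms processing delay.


Speed = 0.67 * 3e5 km/s = 201000 km/s
Propagation delay = 14329 / 201000 = 0.0713 s = 71.2886 ms
Processing delay = 1.5 ms
Total one-way latency = 72.7886 ms


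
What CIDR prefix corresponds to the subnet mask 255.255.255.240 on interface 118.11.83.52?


Binary: 11111111.11111111.11111111.11110000
Count leading 1s
Prefix: /28


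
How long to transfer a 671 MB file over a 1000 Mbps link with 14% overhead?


Effective throughput = 1000 * (1 - 14/100) = 860 Mbps
File size in Mb = 671 * 8 = 5368 Mb
Time = 5368 / 860
Time = 6.2419 seconds


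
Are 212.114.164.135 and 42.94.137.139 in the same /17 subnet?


Mask: 255.255.128.0
212.114.164.135 AND mask = 212.114.128.0
42.94.137.139 AND mask = 42.94.128.0
No, different subnets (212.114.128.0 vs 42.94.128.0)


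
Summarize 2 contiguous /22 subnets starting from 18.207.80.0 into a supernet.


Original prefix: /22
Number of subnets: 2 = 2^1
New prefix = 22 - 1 = 21
Supernet: 18.207.80.0/21


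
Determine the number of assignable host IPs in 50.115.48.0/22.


Host bits = 32 - 22 = 10
Total addresses = 2^10 = 1024
Usable = total - 2 (network and broadcast)
Usable hosts: 1022


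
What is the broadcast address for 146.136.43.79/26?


Network: 146.136.43.64/26
Host bits = 6
Set all host bits to 1:
Broadcast: 146.136.43.127


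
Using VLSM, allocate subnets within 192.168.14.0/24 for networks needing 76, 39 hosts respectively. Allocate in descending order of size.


76 hosts -> /25 (126 usable): 192.168.14.0/25
39 hosts -> /26 (62 usable): 192.168.14.128/26
Allocation: 192.168.14.0/25 (76 hosts, 126 usable); 192.168.14.128/26 (39 hosts, 62 usable)


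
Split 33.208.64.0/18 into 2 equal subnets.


New prefix = 18 + 1 = 19
Each subnet has 8192 addresses
  33.208.64.0/19
  33.208.96.0/19
Subnets: 33.208.64.0/19, 33.208.96.0/19


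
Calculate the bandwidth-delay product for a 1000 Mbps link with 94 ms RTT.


BDP = bandwidth * RTT
= 1000 Mbps * 94 ms
= 1000 * 1e6 * 94 / 1000 bits
= 94000000 bits
= 11750000 bytes
= 11474.6094 KB
BDP = 94000000 bits (11750000 bytes)


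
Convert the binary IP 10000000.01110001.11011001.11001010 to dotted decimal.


10000000 = 128
01110001 = 113
11011001 = 217
11001010 = 202
IP: 128.113.217.202


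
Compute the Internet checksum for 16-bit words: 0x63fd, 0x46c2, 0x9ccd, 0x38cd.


Sum all words (with carry folding):
+ 0x63fd = 0x63fd
+ 0x46c2 = 0xaabf
+ 0x9ccd = 0x478d
+ 0x38cd = 0x805a
One's complement: ~0x805a
Checksum = 0x7fa5


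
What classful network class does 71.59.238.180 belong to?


First octet: 71
Binary: 01000111
0xxxxxxx -> Class A (1-126)
Class A, default mask 255.0.0.0 (/8)


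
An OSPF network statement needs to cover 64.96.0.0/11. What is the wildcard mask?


Subnet mask: 255.224.0.0
Wildcard = 255.255.255.255 - subnet mask
255 - 255 = 0
255 - 224 = 31
255 - 0 = 255
255 - 0 = 255
Wildcard: 0.31.255.255


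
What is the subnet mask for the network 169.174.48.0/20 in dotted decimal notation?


/20 means 20 network bits, 12 host bits
Binary: 11111111111111111111000000000000
Mask: 255.255.240.0


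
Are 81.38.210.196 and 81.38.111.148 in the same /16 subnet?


Mask: 255.255.0.0
81.38.210.196 AND mask = 81.38.0.0
81.38.111.148 AND mask = 81.38.0.0
Yes, same subnet (81.38.0.0)


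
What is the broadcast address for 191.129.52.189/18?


Network: 191.129.0.0/18
Host bits = 14
Set all host bits to 1:
Broadcast: 191.129.63.255


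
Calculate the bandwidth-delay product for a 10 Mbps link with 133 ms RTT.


BDP = bandwidth * RTT
= 10 Mbps * 133 ms
= 10 * 1e6 * 133 / 1000 bits
= 1330000 bits
= 166250 bytes
= 162.3535 KB
BDP = 1330000 bits (166250 bytes)


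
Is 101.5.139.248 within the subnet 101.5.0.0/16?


Subnet network: 101.5.0.0
Test IP AND mask: 101.5.0.0
Yes, 101.5.139.248 is in 101.5.0.0/16


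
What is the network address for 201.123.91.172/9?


IP:   11001001.01111011.01011011.10101100
Mask: 11111111.10000000.00000000.00000000
AND operation:
Net:  11001001.00000000.00000000.00000000
Network: 201.0.0.0/9


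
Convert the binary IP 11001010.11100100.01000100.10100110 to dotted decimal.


11001010 = 202
11100100 = 228
01000100 = 68
10100110 = 166
IP: 202.228.68.166


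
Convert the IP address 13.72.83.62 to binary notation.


13 = 00001101
72 = 01001000
83 = 01010011
62 = 00111110
Binary: 00001101.01001000.01010011.00111110


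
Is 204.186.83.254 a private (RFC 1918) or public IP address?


RFC 1918 private ranges:
  10.0.0.0/8 (10.0.0.0 - 10.255.255.255)
  172.16.0.0/12 (172.16.0.0 - 172.31.255.255)
  192.168.0.0/16 (192.168.0.0 - 192.168.255.255)
Public (not in any RFC 1918 range)


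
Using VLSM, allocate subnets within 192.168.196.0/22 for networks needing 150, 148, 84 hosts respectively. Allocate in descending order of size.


150 hosts -> /24 (254 usable): 192.168.196.0/24
148 hosts -> /24 (254 usable): 192.168.197.0/24
84 hosts -> /25 (126 usable): 192.168.198.0/25
Allocation: 192.168.196.0/24 (150 hosts, 254 usable); 192.168.197.0/24 (148 hosts, 254 usable); 192.168.198.0/25 (84 hosts, 126 usable)


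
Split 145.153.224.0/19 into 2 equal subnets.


New prefix = 19 + 1 = 20
Each subnet has 4096 addresses
  145.153.224.0/20
  145.153.240.0/20
Subnets: 145.153.224.0/20, 145.153.240.0/20


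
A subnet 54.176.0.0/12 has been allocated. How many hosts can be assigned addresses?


Host bits = 32 - 12 = 20
Total addresses = 2^20 = 1048576
Usable = total - 2 (network and broadcast)
Usable hosts: 1048574


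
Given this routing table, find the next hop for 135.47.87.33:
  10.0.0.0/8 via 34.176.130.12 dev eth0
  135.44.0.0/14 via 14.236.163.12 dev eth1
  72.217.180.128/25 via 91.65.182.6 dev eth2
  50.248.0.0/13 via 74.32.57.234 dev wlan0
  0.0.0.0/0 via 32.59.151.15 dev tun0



Longest prefix match for 135.47.87.33:
  /8 10.0.0.0: no
  /14 135.44.0.0: MATCH
  /25 72.217.180.128: no
  /13 50.248.0.0: no
  /0 0.0.0.0: MATCH
Selected: next-hop 14.236.163.12 via eth1 (matched /14)


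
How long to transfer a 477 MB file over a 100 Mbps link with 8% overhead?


Effective throughput = 100 * (1 - 8/100) = 92 Mbps
File size in Mb = 477 * 8 = 3816 Mb
Time = 3816 / 92
Time = 41.4783 seconds


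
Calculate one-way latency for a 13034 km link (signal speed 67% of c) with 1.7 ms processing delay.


Speed = 0.67 * 3e5 km/s = 201000 km/s
Propagation delay = 13034 / 201000 = 0.0648 s = 64.8458 ms
Processing delay = 1.7 ms
Total one-way latency = 66.5458 ms


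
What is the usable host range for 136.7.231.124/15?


Network: 136.6.0.0
Broadcast: 136.7.255.255
First usable = network + 1
Last usable = broadcast - 1
Range: 136.6.0.1 to 136.7.255.254


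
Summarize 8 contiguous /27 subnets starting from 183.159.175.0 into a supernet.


Original prefix: /27
Number of subnets: 8 = 2^3
New prefix = 27 - 3 = 24
Supernet: 183.159.175.0/24


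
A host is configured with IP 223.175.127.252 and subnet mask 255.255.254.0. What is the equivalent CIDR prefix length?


Binary: 11111111.11111111.11111110.00000000
Count leading 1s
Prefix: /23


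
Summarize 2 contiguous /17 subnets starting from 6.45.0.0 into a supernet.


Original prefix: /17
Number of subnets: 2 = 2^1
New prefix = 17 - 1 = 16
Supernet: 6.45.0.0/16


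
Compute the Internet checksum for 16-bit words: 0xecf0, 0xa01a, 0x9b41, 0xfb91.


Sum all words (with carry folding):
+ 0xecf0 = 0xecf0
+ 0xa01a = 0x8d0b
+ 0x9b41 = 0x284d
+ 0xfb91 = 0x23df
One's complement: ~0x23df
Checksum = 0xdc20


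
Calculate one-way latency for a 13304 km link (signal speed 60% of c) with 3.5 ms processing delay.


Speed = 0.6 * 3e5 km/s = 180000 km/s
Propagation delay = 13304 / 180000 = 0.0739 s = 73.9111 ms
Processing delay = 3.5 ms
Total one-way latency = 77.4111 ms


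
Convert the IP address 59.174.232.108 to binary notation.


59 = 00111011
174 = 10101110
232 = 11101000
108 = 01101100
Binary: 00111011.10101110.11101000.01101100


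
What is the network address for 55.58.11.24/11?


IP:   00110111.00111010.00001011.00011000
Mask: 11111111.11100000.00000000.00000000
AND operation:
Net:  00110111.00100000.00000000.00000000
Network: 55.32.0.0/11


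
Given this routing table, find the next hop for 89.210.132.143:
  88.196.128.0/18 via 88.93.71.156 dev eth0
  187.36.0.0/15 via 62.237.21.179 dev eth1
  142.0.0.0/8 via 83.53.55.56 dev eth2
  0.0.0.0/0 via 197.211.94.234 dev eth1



Longest prefix match for 89.210.132.143:
  /18 88.196.128.0: no
  /15 187.36.0.0: no
  /8 142.0.0.0: no
  /0 0.0.0.0: MATCH
Selected: next-hop 197.211.94.234 via eth1 (matched /0)


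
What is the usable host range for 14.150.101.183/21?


Network: 14.150.96.0
Broadcast: 14.150.103.255
First usable = network + 1
Last usable = broadcast - 1
Range: 14.150.96.1 to 14.150.103.254


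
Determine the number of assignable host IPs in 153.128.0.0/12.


Host bits = 32 - 12 = 20
Total addresses = 2^20 = 1048576
Usable = total - 2 (network and broadcast)
Usable hosts: 1048574


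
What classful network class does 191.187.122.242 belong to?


First octet: 191
Binary: 10111111
10xxxxxx -> Class B (128-191)
Class B, default mask 255.255.0.0 (/16)


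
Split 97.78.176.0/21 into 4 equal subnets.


New prefix = 21 + 2 = 23
Each subnet has 512 addresses
  97.78.176.0/23
  97.78.178.0/23
  97.78.180.0/23
  97.78.182.0/23
Subnets: 97.78.176.0/23, 97.78.178.0/23, 97.78.180.0/23, 97.78.182.0/23


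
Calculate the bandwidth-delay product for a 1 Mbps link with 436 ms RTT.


BDP = bandwidth * RTT
= 1 Mbps * 436 ms
= 1 * 1e6 * 436 / 1000 bits
= 436000 bits
= 54500 bytes
= 53.2227 KB
BDP = 436000 bits (54500 bytes)


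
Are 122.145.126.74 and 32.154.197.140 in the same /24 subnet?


Mask: 255.255.255.0
122.145.126.74 AND mask = 122.145.126.0
32.154.197.140 AND mask = 32.154.197.0
No, different subnets (122.145.126.0 vs 32.154.197.0)


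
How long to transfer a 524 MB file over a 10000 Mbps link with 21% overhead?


Effective throughput = 10000 * (1 - 21/100) = 7900 Mbps
File size in Mb = 524 * 8 = 4192 Mb
Time = 4192 / 7900
Time = 0.5306 seconds


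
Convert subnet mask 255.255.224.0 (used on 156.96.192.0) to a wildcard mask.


Subnet mask: 255.255.224.0
Wildcard = 255.255.255.255 - subnet mask
255 - 255 = 0
255 - 255 = 0
255 - 224 = 31
255 - 0 = 255
Wildcard: 0.0.31.255


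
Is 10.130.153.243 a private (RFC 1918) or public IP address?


RFC 1918 private ranges:
  10.0.0.0/8 (10.0.0.0 - 10.255.255.255)
  172.16.0.0/12 (172.16.0.0 - 172.31.255.255)
  192.168.0.0/16 (192.168.0.0 - 192.168.255.255)
Private (in 10.0.0.0/8)


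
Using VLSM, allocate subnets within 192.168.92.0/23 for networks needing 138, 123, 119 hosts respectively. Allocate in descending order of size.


138 hosts -> /24 (254 usable): 192.168.92.0/24
123 hosts -> /25 (126 usable): 192.168.93.0/25
119 hosts -> /25 (126 usable): 192.168.93.128/25
Allocation: 192.168.92.0/24 (138 hosts, 254 usable); 192.168.93.0/25 (123 hosts, 126 usable); 192.168.93.128/25 (119 hosts, 126 usable)


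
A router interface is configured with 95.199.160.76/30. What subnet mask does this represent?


/30 means 30 network bits, 2 host bits
Binary: 11111111111111111111111111111100
Mask: 255.255.255.252


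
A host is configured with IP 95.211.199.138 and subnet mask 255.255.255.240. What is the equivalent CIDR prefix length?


Binary: 11111111.11111111.11111111.11110000
Count leading 1s
Prefix: /28


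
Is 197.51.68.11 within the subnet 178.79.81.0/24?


Subnet network: 178.79.81.0
Test IP AND mask: 197.51.68.0
No, 197.51.68.11 is not in 178.79.81.0/24


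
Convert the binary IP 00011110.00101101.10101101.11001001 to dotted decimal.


00011110 = 30
00101101 = 45
10101101 = 173
11001001 = 201
IP: 30.45.173.201


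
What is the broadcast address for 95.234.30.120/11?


Network: 95.224.0.0/11
Host bits = 21
Set all host bits to 1:
Broadcast: 95.255.255.255


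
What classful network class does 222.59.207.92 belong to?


First octet: 222
Binary: 11011110
110xxxxx -> Class C (192-223)
Class C, default mask 255.255.255.0 (/24)


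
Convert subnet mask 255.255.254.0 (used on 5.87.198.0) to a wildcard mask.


Subnet mask: 255.255.254.0
Wildcard = 255.255.255.255 - subnet mask
255 - 255 = 0
255 - 255 = 0
255 - 254 = 1
255 - 0 = 255
Wildcard: 0.0.1.255


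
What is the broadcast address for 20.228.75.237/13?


Network: 20.224.0.0/13
Host bits = 19
Set all host bits to 1:
Broadcast: 20.231.255.255


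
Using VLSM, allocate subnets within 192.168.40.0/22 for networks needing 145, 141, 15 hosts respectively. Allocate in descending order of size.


145 hosts -> /24 (254 usable): 192.168.40.0/24
141 hosts -> /24 (254 usable): 192.168.41.0/24
15 hosts -> /27 (30 usable): 192.168.42.0/27
Allocation: 192.168.40.0/24 (145 hosts, 254 usable); 192.168.41.0/24 (141 hosts, 254 usable); 192.168.42.0/27 (15 hosts, 30 usable)


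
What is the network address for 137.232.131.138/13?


IP:   10001001.11101000.10000011.10001010
Mask: 11111111.11111000.00000000.00000000
AND operation:
Net:  10001001.11101000.00000000.00000000
Network: 137.232.0.0/13


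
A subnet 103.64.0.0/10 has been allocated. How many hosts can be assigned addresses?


Host bits = 32 - 10 = 22
Total addresses = 2^22 = 4194304
Usable = total - 2 (network and broadcast)
Usable hosts: 4194302


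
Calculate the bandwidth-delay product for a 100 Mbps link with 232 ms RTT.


BDP = bandwidth * RTT
= 100 Mbps * 232 ms
= 100 * 1e6 * 232 / 1000 bits
= 23200000 bits
= 2900000 bytes
= 2832.0312 KB
BDP = 23200000 bits (2900000 bytes)


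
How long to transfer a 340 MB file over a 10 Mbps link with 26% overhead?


Effective throughput = 10 * (1 - 26/100) = 7.4 Mbps
File size in Mb = 340 * 8 = 2720 Mb
Time = 2720 / 7.4
Time = 367.5676 seconds


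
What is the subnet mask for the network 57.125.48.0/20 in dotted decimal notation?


/20 means 20 network bits, 12 host bits
Binary: 11111111111111111111000000000000
Mask: 255.255.240.0


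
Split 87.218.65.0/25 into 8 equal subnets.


New prefix = 25 + 3 = 28
Each subnet has 16 addresses
  87.218.65.0/28
  87.218.65.16/28
  87.218.65.32/28
  87.218.65.48/28
  87.218.65.64/28
  87.218.65.80/28
  87.218.65.96/28
  87.218.65.112/28
Subnets: 87.218.65.0/28, 87.218.65.16/28, 87.218.65.32/28, 87.218.65.48/28, 87.218.65.64/28, 87.218.65.80/28, 87.218.65.96/28, 87.218.65.112/28


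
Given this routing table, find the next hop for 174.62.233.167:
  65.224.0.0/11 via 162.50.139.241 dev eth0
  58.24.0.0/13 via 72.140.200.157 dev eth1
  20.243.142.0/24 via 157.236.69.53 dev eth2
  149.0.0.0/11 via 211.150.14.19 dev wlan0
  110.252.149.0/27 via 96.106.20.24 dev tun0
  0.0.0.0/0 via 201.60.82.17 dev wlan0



Longest prefix match for 174.62.233.167:
  /11 65.224.0.0: no
  /13 58.24.0.0: no
  /24 20.243.142.0: no
  /11 149.0.0.0: no
  /27 110.252.149.0: no
  /0 0.0.0.0: MATCH
Selected: next-hop 201.60.82.17 via wlan0 (matched /0)


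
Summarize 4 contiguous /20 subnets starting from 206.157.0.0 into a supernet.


Original prefix: /20
Number of subnets: 4 = 2^2
New prefix = 20 - 2 = 18
Supernet: 206.157.0.0/18


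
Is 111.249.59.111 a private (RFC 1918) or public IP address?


RFC 1918 private ranges:
  10.0.0.0/8 (10.0.0.0 - 10.255.255.255)
  172.16.0.0/12 (172.16.0.0 - 172.31.255.255)
  192.168.0.0/16 (192.168.0.0 - 192.168.255.255)
Public (not in any RFC 1918 range)


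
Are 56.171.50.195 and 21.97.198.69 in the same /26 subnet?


Mask: 255.255.255.192
56.171.50.195 AND mask = 56.171.50.192
21.97.198.69 AND mask = 21.97.198.64
No, different subnets (56.171.50.192 vs 21.97.198.64)


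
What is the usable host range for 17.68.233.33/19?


Network: 17.68.224.0
Broadcast: 17.68.255.255
First usable = network + 1
Last usable = broadcast - 1
Range: 17.68.224.1 to 17.68.255.254


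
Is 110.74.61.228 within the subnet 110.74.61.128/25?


Subnet network: 110.74.61.128
Test IP AND mask: 110.74.61.128
Yes, 110.74.61.228 is in 110.74.61.128/25


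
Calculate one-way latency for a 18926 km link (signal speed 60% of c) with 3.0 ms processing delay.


Speed = 0.6 * 3e5 km/s = 180000 km/s
Propagation delay = 18926 / 180000 = 0.1051 s = 105.1444 ms
Processing delay = 3.0 ms
Total one-way latency = 108.1444 ms


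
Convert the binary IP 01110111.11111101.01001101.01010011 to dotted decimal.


01110111 = 119
11111101 = 253
01001101 = 77
01010011 = 83
IP: 119.253.77.83


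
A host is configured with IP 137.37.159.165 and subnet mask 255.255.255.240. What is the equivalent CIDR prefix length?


Binary: 11111111.11111111.11111111.11110000
Count leading 1s
Prefix: /28


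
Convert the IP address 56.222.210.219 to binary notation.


56 = 00111000
222 = 11011110
210 = 11010010
219 = 11011011
Binary: 00111000.11011110.11010010.11011011


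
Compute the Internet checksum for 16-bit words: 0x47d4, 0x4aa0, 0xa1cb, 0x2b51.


Sum all words (with carry folding):
+ 0x47d4 = 0x47d4
+ 0x4aa0 = 0x9274
+ 0xa1cb = 0x3440
+ 0x2b51 = 0x5f91
One's complement: ~0x5f91
Checksum = 0xa06e


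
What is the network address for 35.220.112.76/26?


IP:   00100011.11011100.01110000.01001100
Mask: 11111111.11111111.11111111.11000000
AND operation:
Net:  00100011.11011100.01110000.01000000
Network: 35.220.112.64/26


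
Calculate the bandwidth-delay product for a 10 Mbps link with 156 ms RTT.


BDP = bandwidth * RTT
= 10 Mbps * 156 ms
= 10 * 1e6 * 156 / 1000 bits
= 1560000 bits
= 195000 bytes
= 190.4297 KB
BDP = 1560000 bits (195000 bytes)


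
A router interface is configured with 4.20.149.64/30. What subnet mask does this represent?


/30 means 30 network bits, 2 host bits
Binary: 11111111111111111111111111111100
Mask: 255.255.255.252


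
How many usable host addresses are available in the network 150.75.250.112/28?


Host bits = 32 - 28 = 4
Total addresses = 2^4 = 16
Usable = total - 2 (network and broadcast)
Usable hosts: 14


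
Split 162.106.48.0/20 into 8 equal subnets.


New prefix = 20 + 3 = 23
Each subnet has 512 addresses
  162.106.48.0/23
  162.106.50.0/23
  162.106.52.0/23
  162.106.54.0/23
  162.106.56.0/23
  162.106.58.0/23
  162.106.60.0/23
  162.106.62.0/23
Subnets: 162.106.48.0/23, 162.106.50.0/23, 162.106.52.0/23, 162.106.54.0/23, 162.106.56.0/23, 162.106.58.0/23, 162.106.60.0/23, 162.106.62.0/23


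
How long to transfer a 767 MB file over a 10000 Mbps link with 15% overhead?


Effective throughput = 10000 * (1 - 15/100) = 8500 Mbps
File size in Mb = 767 * 8 = 6136 Mb
Time = 6136 / 8500
Time = 0.7219 seconds


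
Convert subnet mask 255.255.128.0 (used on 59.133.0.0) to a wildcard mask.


Subnet mask: 255.255.128.0
Wildcard = 255.255.255.255 - subnet mask
255 - 255 = 0
255 - 255 = 0
255 - 128 = 127
255 - 0 = 255
Wildcard: 0.0.127.255
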